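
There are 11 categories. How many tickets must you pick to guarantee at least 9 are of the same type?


Pigeonhole: to guarantee k in one of n categories, need (k-1)×n + 1.
k = 9, n = 11
Minimum = (9-1) × 11 + 1 = 8 × 11 + 1

89


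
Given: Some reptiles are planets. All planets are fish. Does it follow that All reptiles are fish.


Premise 1: Some reptiles are planets.
Premise 2: All planets are fish.
Conclusion: All reptiles are fish.
Fallacy: illicit minor. The minor term (reptiles) is distributed in the conclusion ('All reptiles ...') but undistributed in its premise ('Some reptiles are planets' doesn't cover all reptiles).
Only 'Some reptiles are fish' follows, not 'All'.

Invalid


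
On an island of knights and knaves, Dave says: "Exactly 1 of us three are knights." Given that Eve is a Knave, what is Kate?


Dave claims exactly 1 knights among Dave, Eve, Kate.
Given: Eve is a Knave.

Case 1: Dave is a Knight (tells truth)
  Then exactly 1 of the three are knights.
  Counting Dave, Eve: 1 knight(s) so far. Need 0 more → Kate = Knave.
Case 2: Dave is a Knave (lies)
  Then the count is NOT 1.
  If Kate = Knight, count = 1 = 1 → claim would be true, contradicts lie.
  If Kate = Knave, count = 0 ≠ 1 → lie confirmed ✓

Kate is a Knave.

Knave


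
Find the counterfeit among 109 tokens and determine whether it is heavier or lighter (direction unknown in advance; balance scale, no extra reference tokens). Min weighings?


Let n = 109. 218 possibilities (n tokens × lighter/heavier); each weighing has 3 outcomes.
Bound for k weighings: say the first weighing puts j tokens on each pan. If it tips, the 2j weighed tokens remain suspects (each with a known direction) and k-1 weighings give 3^(k-1) outcomes; 3^(k-1) is odd, so 2j ≤ 3^(k-1) - 1. If it balances, the n - 2j unweighed tokens remain with direction unknown: 2(n - 2j) ≤ 3^(k-1) - 1 by the same parity argument. Adding, n ≤ (3^(k-1) - 1) + (3^(k-1) - 1)/2 = (3^k - 3)/2, and the classical three-group strategy achieves this (3 tokens in 2 weighings, 12 in 3, 39 in 4, 120 in 5).
So we need the smallest k with (3^k - 3)/2 ≥ 109.
k = 4: (3^4 - 3)/2 = 39 < 109 ✗
k = 5: (3^5 - 3)/2 = 120 ≥ 109 ✓

5


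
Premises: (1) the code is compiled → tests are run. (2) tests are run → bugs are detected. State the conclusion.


Hypothetical syllogism: P → Q, Q → R ⊢ P → R
Premise 1: the code is compiled → tests are run
Premise 2: tests are run → bugs are detected
Chain the implications: the middle term (tests are run) links the two.
Conclusion: If the code is compiled, then bugs are detected.

If the code is compiled, then bugs are detected.


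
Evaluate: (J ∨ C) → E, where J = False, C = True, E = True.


J = False, C = True, E = True
Step 1: J ∨ C = False OR True = True
Step 2: (True) → E: false only when antecedent=True and E=False.
Result: True

True


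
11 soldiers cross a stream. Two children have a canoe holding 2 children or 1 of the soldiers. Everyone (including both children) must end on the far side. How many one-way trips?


Per crossing of one of the soldiers: children→, one←, one of the soldiers→, one← = 4 trips
11 × 4 = 44, + 1 final children→ = 45
Minimum trips = 45

45


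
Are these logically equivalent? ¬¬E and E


Expression 1: ¬¬E
Expression 2: E
Truth table (E | Expr1 Expr2):
  T |   T     T
  F |   F     F
All 2 rows agree, so the expressions are logically equivalent.

Yes


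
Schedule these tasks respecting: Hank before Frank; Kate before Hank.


Constraints: Hank before Frank; Kate before Hank
Method: repeatedly schedule the remaining task that has no remaining task required before it.
  Step 1: remaining {Frank, Hank, Kate}; every task except Kate still has a predecessor pending → schedule Kate.
  Step 2: remaining {Frank, Hank}; every task except Hank still has a predecessor pending → schedule Hank.
  Step 3: only Frank remains → schedule Frank.
Resulting order:

Kate → Hank → Frank


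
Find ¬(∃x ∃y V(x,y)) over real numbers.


Original: ∃x ∃y V(x,y)
Rule: ¬∀→∃, ¬∃→∀, negate predicate.
Negation: ∀x ∀y ¬V(x,y)

∀x ∀y ¬V(x,y)


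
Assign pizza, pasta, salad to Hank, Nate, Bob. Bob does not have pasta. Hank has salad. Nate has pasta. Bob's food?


From clues:
  Hank → salad
  Nate → pasta
By elimination, Bob gets the remaining.

pizza


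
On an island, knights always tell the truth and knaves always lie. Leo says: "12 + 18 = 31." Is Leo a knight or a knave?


Statement: "12 + 18 = 31."
Actual: 12 + 18 = 30
Claimed: 31
Statement is FALSE → Leo lies → Knave

Knave


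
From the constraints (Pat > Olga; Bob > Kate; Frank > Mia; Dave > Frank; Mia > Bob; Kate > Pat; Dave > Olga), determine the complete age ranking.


Constraints: Pat > Olga; Bob > Kate; Frank > Mia; Dave > Frank; Mia > Bob; Kate > Pat; Dave > Olga
Method: at each step, the next-highest is the one remaining person who never appears on the smaller side of a constraint between remaining people.
  Step 1: remaining {Kate, Frank, Mia, Bob, Pat, Dave, Olga}; on the smaller side: {Kate, Frank, Mia, Bob, Pat, Olga} → Dave is next (Dave > Frank; Dave > Olga).
  Step 2: remaining {Kate, Frank, Mia, Bob, Pat, Olga}; on the smaller side: {Kate, Mia, Bob, Pat, Olga} → Frank is next (Frank > Mia).
  Step 3: remaining {Kate, Mia, Bob, Pat, Olga}; on the smaller side: {Kate, Bob, Pat, Olga} → Mia is next (Mia > Bob).
  Step 4: remaining {Kate, Bob, Pat, Olga}; on the smaller side: {Kate, Pat, Olga} → Bob is next (Bob > Kate).
  Step 5: remaining {Kate, Pat, Olga}; on the smaller side: {Pat, Olga} → Kate is next (Kate > Pat).
  Step 6: remaining {Pat, Olga}; on the smaller side: {Olga} → Pat is next (Pat > Olga).
  Step 7: only Olga remains → lowest.
Final ranking (highest to lowest):

Dave > Frank > Mia > Bob > Kate > Pat > Olga


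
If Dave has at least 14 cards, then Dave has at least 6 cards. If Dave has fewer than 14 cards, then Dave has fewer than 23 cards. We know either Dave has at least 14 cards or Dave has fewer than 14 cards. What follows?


Constructive dilemma: (P → Q) ∧ (R → S), P ∨ R ⊢ Q ∨ S
Premise 1: Dave has at least 14 cards → Dave has at least 6 cards
Premise 2: Dave has fewer than 14 cards → Dave has fewer than 23 cards
Premise 3: Dave has at least 14 cards ∨ Dave has fewer than 14 cards
Case 1: Assuming Dave has at least 14 cards, then by Premise 1, Dave has at least 6 cards.
Case 2: Assuming Dave has fewer than 14 cards, then by Premise 2, Dave has fewer than 23 cards.
Since one of Dave has at least 14 cards or Dave has fewer than 14 cards must hold, we get Dave has at least 6 cards or Dave has fewer than 23 cards.

Dave has at least 6 cards or Dave has fewer than 23 cards.


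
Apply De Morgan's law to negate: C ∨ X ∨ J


De Morgan's law: ¬(P ∨ Q ∨ R) ≡ ¬P ∧ ¬Q ∧ ¬R
¬(C ∨ X ∨ J) = ¬C ∧ ¬X ∧ ¬J

¬C ∧ ¬X ∧ ¬J


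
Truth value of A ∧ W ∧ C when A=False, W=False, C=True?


A = False, W = False, C = True
Expression: A ∧ W ∧ C
Step 1: A ∧ W = False AND False = False
Step 2: (False) ∧ C = False AND True = False

False


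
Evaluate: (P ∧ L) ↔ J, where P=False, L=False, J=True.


P = False, L = False, J = True
Expression: (P ∧ L) ↔ J
Step 1: P ∧ L = False AND False = False
Step 2: (False) ↔ J = (False iff True) = False

False


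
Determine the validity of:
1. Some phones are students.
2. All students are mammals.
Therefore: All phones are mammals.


Premise 1: Some phones are students.
Premise 2: All students are mammals.
Conclusion: All phones are mammals.
Fallacy: illicit minor. The minor term (phones) is distributed in the conclusion ('All phones ...') but undistributed in its premise ('Some phones are students' doesn't cover all phones).
Only 'Some phones are mammals' follows, not 'All'.

Invalid


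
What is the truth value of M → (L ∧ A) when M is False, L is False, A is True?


M = False, L = False, A = True
Step 1: L ∧ A = False AND True = False
Step 2: M → (False): false only when M=True and consequent=False.
Result: True

True


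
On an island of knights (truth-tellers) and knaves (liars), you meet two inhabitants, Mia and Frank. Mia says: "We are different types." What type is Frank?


Mia says: "We are different types."
Case 1: Mia is a Knight (truth-teller)
  Statement is true → they ARE different → Frank is a Knave
Case 2: Mia is a Knave (liar)
  Statement is false → they are NOT different → Frank is a Knave
In both cases, Frank is a Knave.

Knave


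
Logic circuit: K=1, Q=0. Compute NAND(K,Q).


K AND Q = 0
NOT(0) = 1

1


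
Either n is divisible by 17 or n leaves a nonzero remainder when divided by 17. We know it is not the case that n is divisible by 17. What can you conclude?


Disjunctive syllogism: P ∨ Q, ¬P ⊢ Q
Disjunction: n is divisible by 17 ∨ n leaves a nonzero remainder when divided by 17
We know it is not the case that n is divisible by 17.
By disjunctive syllogism, the other disjunct must be true.

n leaves a nonzero remainder when divided by 17


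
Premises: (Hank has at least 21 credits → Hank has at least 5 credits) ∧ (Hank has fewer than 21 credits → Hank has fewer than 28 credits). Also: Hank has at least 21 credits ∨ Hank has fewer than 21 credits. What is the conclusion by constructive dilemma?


Constructive dilemma: (P → Q) ∧ (R → S), P ∨ R ⊢ Q ∨ S
Premise 1: Hank has at least 21 credits → Hank has at least 5 credits
Premise 2: Hank has fewer than 21 credits → Hank has fewer than 28 credits
Premise 3: Hank has at least 21 credits ∨ Hank has fewer than 21 credits
Case 1: Assuming Hank has at least 21 credits, then by Premise 1, Hank has at least 5 credits.
Case 2: Assuming Hank has fewer than 21 credits, then by Premise 2, Hank has fewer than 28 credits.
Since one of Hank has at least 21 credits or Hank has fewer than 21 credits must hold, we get Hank has at least 5 credits or Hank has fewer than 28 credits.

Hank has at least 5 credits or Hank has fewer than 28 credits.


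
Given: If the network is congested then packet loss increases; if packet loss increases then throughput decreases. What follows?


Hypothetical syllogism: P → Q, Q → R ⊢ P → R
Premise 1: the network is congested → packet loss increases
Premise 2: packet loss increases → throughput decreases
Chain the implications: the middle term (packet loss increases) links the two.
Conclusion: If the network is congested, then throughput decreases.

If the network is congested, then throughput decreases.


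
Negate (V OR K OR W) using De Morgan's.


De Morgan's law: ¬(P ∨ Q ∨ R) ≡ ¬P ∧ ¬Q ∧ ¬R
¬(V ∨ K ∨ W) = ¬V ∧ ¬K ∧ ¬W

¬V ∧ ¬K ∧ ¬W


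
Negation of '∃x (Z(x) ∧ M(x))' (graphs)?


Original: ∃x (Z(x) ∧ M(x))
Rule: ¬∀→∃, ¬∃→∀, negate predicate.
Negation: ∀x (¬Z(x) ∨ ¬M(x))

∀x (¬Z(x) ∨ ¬M(x))


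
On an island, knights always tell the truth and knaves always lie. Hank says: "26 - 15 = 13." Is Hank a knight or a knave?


Statement: "26 - 15 = 13."
Actual: 26 - 15 = 11
Claimed: 13
Statement is FALSE → Hank lies → Knave

Knave


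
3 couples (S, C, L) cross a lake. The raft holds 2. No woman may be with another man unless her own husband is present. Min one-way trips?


Label couples S, C, L (H = husband, W = wife).
Counting alone: 6 people, the raft carries 2 and someone must bring it back, so each round trip nets at most +1 on the far side until the last crossing → at least 9 trips. The jealousy constraint makes 9 impossible; the shortest valid schedule has 11:
1. WS+WC →  (far: WS,WC; near: HS,HC,HL,WL)
2. WS ←       (far: WC; near: HS,HC,HL,WS,WL)
3. WS+WL →  (far: WS,WC,WL; near: HS,HC,HL)
4. WS ←       (far: WC,WL; near: HS,HC,HL,WS)
5. HC+HL →  (far: HC,WC,HL,WL; near: HS,WS)
6. HC+WC ←  (far: HL,WL; near: HS,WS,HC,WC)
7. HS+HC →  (far: HS,HC,HL,WL; near: WS,WC)
8. WL ←       (far: HS,HC,HL; near: WS,WC,WL)
9. WS+WC →  (far: HS,WS,HC,WC,HL; near: WL)
10. HL ←      (far: HS,WS,HC,WC; near: HL,WL)
11. HL+WL → (far: all six; near: empty)
In every state each wife is either with her husband or with no other man.
Minimum trips = 11

11


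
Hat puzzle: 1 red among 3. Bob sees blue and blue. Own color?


Total red = 1, seen red = 0
Own red = 1 - 0 = 1
Bob's hat is red.

red


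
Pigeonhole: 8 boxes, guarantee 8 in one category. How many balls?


Pigeonhole: to guarantee k in one of n categories, need (k-1)×n + 1.
k = 8, n = 8
Minimum = (8-1) × 8 + 1 = 7 × 8 + 1

57


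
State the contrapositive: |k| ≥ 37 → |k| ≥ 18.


Original: If |k| ≥ 37, then |k| ≥ 18
Contrapositive: If ¬Q, then ¬P
Negate Q: not (|k| ≥ 18)
Negate P: not (|k| ≥ 37)

If not (|k| ≥ 18), then not (|k| ≥ 37).


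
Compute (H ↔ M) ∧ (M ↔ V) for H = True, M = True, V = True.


H = True, M = True, V = True
Step 1: H ↔ M is true when H and M have the same value. Result: True
Step 2: M ↔ V is true when M and V have the same value. Result: True
Step 3: True ∧ True = True

True


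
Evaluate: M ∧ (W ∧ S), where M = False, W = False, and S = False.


M = False, W = False, S = False
Step 1: W ∧ S = False AND False = False
Step 2: M ∧ False = False AND False = False
AND is true only when ALL operands are true.

False


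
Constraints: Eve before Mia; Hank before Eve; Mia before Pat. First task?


Constraints: Eve before Mia; Hank before Eve; Mia before Pat
The first task can have nothing scheduled before it, so it must never appear on the right of a 'before'.
Tasks appearing after some 'before': Mia, Eve, Pat.
The only task not in that list is Hank → it is first.

Hank


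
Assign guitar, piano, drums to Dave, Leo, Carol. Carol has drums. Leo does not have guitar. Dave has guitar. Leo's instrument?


From clues:
  Carol → drums
  Dave → guitar
By elimination, Leo gets the remaining.

piano


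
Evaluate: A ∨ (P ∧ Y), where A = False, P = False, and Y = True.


A = False, P = False, Y = True
Step 1: P ∧ Y = False AND True = False
Step 2: A ∨ False = False OR False = False
AND evaluated first (higher precedence); then OR applied.

False


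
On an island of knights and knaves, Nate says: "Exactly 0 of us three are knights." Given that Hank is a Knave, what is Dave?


Nate claims exactly 0 knights among Nate, Hank, Dave.
Given: Hank is a Knave.

Case 1: Nate is a Knight (tells truth)
  Then exactly 0 of the three are knights.
  Counting Nate, Hank: 1 knight(s) so far. Need -1 more → impossible.
Case 2: Nate is a Knave (lies)
  Then the count is NOT 0.
  If Dave = Knave, count = 0 = 0 → claim would be true, contradicts lie.
  If Dave = Knight, count = 1 ≠ 0 → lie confirmed ✓

Dave is a Knight.

Knight


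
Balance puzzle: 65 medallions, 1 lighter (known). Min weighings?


Each weighing has 3 outcomes (left heavy / balance / right heavy), so k weighings distinguish at most 3^k cases; splitting into three near-equal groups achieves this.
Need 3^k ≥ 65: 3^3 = 27 < 65 ≤ 3^4 = 81
k = ⌈log₃(65)⌉ = 4

4


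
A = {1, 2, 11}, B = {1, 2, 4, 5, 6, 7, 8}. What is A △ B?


A = {1, 2, 11}
B = {1, 2, 4, 5, 6, 7, 8}
Operation: symmetric difference
In A only: [11], in B only: [4, 5, 6, 7, 8]

{4, 5, 6, 7, 8, 11}


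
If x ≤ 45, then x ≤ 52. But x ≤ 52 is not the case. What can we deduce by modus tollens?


Modus tollens: P → Q, ¬Q ⊢ ¬P
P: x ≤ 45
Q: x ≤ 52
We have P → Q and Q is false.
By modus tollens, P must be false.

It is not the case that x ≤ 45


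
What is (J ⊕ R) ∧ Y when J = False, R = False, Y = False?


J = False, R = False, Y = False
Step 1: J ⊕ R = False XOR False = False
Step 2: False ∧ Y = False AND False = False
XOR true when exactly one of J,R is true; then AND with Y.

False


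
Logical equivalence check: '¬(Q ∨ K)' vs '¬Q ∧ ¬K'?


Expression 1: ¬(Q ∨ K)
Expression 2: ¬Q ∧ ¬K
Truth table (Q K | Expr1 Expr2):
  T T |   F     F
  T F |   F     F
  F T |   F     F
  F F |   T     T
All 4 rows agree, so the expressions are logically equivalent.

Yes


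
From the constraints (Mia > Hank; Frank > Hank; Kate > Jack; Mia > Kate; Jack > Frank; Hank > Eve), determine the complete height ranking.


Constraints: Mia > Hank; Frank > Hank; Kate > Jack; Mia > Kate; Jack > Frank; Hank > Eve
Method: at each step, the next-highest is the one remaining person who never appears on the smaller side of a constraint between remaining people.
  Step 1: remaining {Jack, Kate, Frank, Mia, Eve, Hank}; on the smaller side: {Jack, Kate, Frank, Eve, Hank} → Mia is next (Mia > Hank; Mia > Kate).
  Step 2: remaining {Jack, Kate, Frank, Eve, Hank}; on the smaller side: {Jack, Frank, Eve, Hank} → Kate is next (Kate > Jack).
  Step 3: remaining {Jack, Frank, Eve, Hank}; on the smaller side: {Frank, Eve, Hank} → Jack is next (Jack > Frank).
  Step 4: remaining {Frank, Eve, Hank}; on the smaller side: {Eve, Hank} → Frank is next (Frank > Hank).
  Step 5: remaining {Eve, Hank}; on the smaller side: {Eve} → Hank is next (Hank > Eve).
  Step 6: only Eve remains → lowest.
Final ranking (highest to lowest):

Mia > Kate > Jack > Frank > Hank > Eve


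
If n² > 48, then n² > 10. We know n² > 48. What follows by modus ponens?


Modus ponens: P → Q, P ⊢ Q
P: n² > 48
Q: n² > 10
We have P → Q and P is true.
By modus ponens, Q must be true.

n² > 10


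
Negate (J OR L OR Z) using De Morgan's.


De Morgan's law: ¬(P ∨ Q ∨ R) ≡ ¬P ∧ ¬Q ∧ ¬R
¬(J ∨ L ∨ Z) = ¬J ∧ ¬L ∧ ¬Z

¬J ∧ ¬L ∧ ¬Z


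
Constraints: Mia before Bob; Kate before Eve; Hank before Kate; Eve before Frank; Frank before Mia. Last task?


Constraints: Mia before Bob; Kate before Eve; Hank before Kate; Eve before Frank; Frank before Mia
The last task can have nothing scheduled after it, so it must never appear on the left of a 'before'.
Tasks appearing before some other task: Mia, Kate, Hank, Eve, Frank.
The only task not in that list is Bob → it is last.

Bob


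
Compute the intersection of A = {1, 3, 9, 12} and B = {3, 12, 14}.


A = {1, 3, 9, 12}
B = {3, 12, 14}
Operation: intersection
Elements in both: 3, 12

{3, 12}


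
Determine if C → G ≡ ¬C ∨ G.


Expression 1: C → G
Expression 2: ¬C ∨ G
Truth table (C G | Expr1 Expr2):
  T T |   T     T
  T F |   F     F
  F T |   T     T
  F F |   T     T
All 4 rows agree, so the expressions are logically equivalent.

Yes


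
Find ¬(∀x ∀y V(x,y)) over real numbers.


Original: ∀x ∀y V(x,y)
Rule: ¬∀→∃, ¬∃→∀, negate predicate.
Negation: ∃x ∃y ¬V(x,y)

∃x ∃y ¬V(x,y)


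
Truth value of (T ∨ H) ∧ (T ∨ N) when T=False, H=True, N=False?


T = False, H = True, N = False
Expression: (T ∨ H) ∧ (T ∨ N)
Step 1: T ∨ H = False OR True = True
Step 2: T ∨ N = False OR False = False
Step 3: (True) ∧ (False) = True AND False = False

False


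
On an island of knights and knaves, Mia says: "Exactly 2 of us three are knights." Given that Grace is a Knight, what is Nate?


Mia claims exactly 2 knights among Mia, Grace, Nate.
Given: Grace is a Knight.

Case 1: Mia is a Knight (tells truth)
  Then exactly 2 of the three are knights.
  Counting Mia, Grace: 2 knight(s) so far. Need 0 more → Nate = Knave.
Case 2: Mia is a Knave (lies)
  Then the count is NOT 2.
  If Nate = Knight, count = 2 = 2 → claim would be true, contradicts lie.
  If Nate = Knave, count = 1 ≠ 2 → lie confirmed ✓

Nate is a Knave.

Knave


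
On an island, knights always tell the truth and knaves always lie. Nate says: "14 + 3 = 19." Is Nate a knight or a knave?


Statement: "14 + 3 = 19."
Actual: 14 + 3 = 17
Claimed: 19
Statement is FALSE → Nate lies → Knave

Knave


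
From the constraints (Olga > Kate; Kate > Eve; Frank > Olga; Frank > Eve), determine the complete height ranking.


Constraints: Olga > Kate; Kate > Eve; Frank > Olga; Frank > Eve
Method: at each step, the next-highest is the one remaining person who never appears on the smaller side of a constraint between remaining people.
  Step 1: remaining {Eve, Olga, Kate, Frank}; on the smaller side: {Eve, Olga, Kate} → Frank is next (Frank > Olga; Frank > Eve).
  Step 2: remaining {Eve, Olga, Kate}; on the smaller side: {Eve, Kate} → Olga is next (Olga > Kate).
  Step 3: remaining {Eve, Kate}; on the smaller side: {Eve} → Kate is next (Kate > Eve).
  Step 4: only Eve remains → lowest.
Final ranking (highest to lowest):

Frank > Olga > Kate > Eve


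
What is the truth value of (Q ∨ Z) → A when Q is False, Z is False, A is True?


Q = False, Z = False, A = True
Step 1: Q ∨ Z = False OR False = False
Step 2: (False) → A: false only when antecedent=True and A=False.
Result: True

True


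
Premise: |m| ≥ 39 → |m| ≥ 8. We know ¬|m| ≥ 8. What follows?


Modus tollens: P → Q, ¬Q ⊢ ¬P
P: |m| ≥ 39
Q: |m| ≥ 8
We have P → Q and Q is false.
By modus tollens, P must be false.

It is not the case that |m| ≥ 39


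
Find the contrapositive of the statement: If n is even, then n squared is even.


Original: If n is even, then n squared is even
Contrapositive: If ¬Q, then ¬P
Negate Q: not (n squared is even)
Negate P: not (n is even)

If not (n squared is even), then not (n is even).


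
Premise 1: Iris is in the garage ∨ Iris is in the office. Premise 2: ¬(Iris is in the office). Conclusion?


Disjunctive syllogism: P ∨ Q, ¬P ⊢ Q
Disjunction: Iris is in the garage ∨ Iris is in the office
We know it is not the case that Iris is in the office.
By disjunctive syllogism, the other disjunct must be true.

Iris is in the garage


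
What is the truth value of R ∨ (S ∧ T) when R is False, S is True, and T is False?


R = False, S = True, T = False
Step 1: S ∧ T = True AND False = False
Step 2: R ∨ False = False OR False = False
AND evaluated first (higher precedence); then OR applied.

False


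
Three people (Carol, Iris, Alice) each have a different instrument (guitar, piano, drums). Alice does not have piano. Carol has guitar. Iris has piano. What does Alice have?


From clues:
  Carol → guitar
  Iris → piano
By elimination, Alice gets the remaining.

drums


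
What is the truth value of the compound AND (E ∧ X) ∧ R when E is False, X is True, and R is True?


E = False, X = True, R = True
Step 1: E ∧ X = False AND True = False
Step 2: False ∧ R = False AND True = False
AND is true only when ALL operands are true.

False


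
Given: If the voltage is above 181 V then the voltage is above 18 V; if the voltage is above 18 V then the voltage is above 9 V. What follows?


Hypothetical syllogism: P → Q, Q → R ⊢ P → R
Premise 1: the voltage is above 181 V → the voltage is above 18 V
Premise 2: the voltage is above 18 V → the voltage is above 9 V
Chain the implications: the middle term (the voltage is above 18 V) links the two.
Conclusion: If the voltage is above 181 V, then the voltage is above 9 V.

If the voltage is above 181 V, then the voltage is above 9 V.


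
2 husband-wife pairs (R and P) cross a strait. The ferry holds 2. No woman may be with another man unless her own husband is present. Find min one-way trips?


Label couples R and P.
1. WR+WP → (far: WR,WP; near: HR,HP)
2. WR ←   (far: WP; near: HR,HP,WR)
3. HR+HP → (far: HR,HP,WP; near: WR)
4. HR ←   (far: HP,WP; near: HR,WR)  — HR returns, since WR is alone on near bank
5. HR+WR → (far: all four; near: empty)
Every state respects the constraint.
Minimum trips = 5

5


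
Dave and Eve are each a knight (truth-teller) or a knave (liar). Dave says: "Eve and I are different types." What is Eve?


Dave says: "Eve and I are different types."
Case 1: Dave is a Knight (truth-teller)
  Statement is true → they ARE different → Eve is a Knave
Case 2: Dave is a Knave (liar)
  Statement is false → they are NOT different → Eve is a Knave
In both cases, Eve is a Knave.

Knave


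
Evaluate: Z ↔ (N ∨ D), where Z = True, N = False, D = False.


Z = True, N = False, D = False
Step 1: N ∨ D = False OR False = False
Step 2: Z ↔ (False): true when both sides have same truth value.
Result: True ↔ False = False

False


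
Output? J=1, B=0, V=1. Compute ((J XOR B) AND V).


J XOR B = 1^0 = 1
1 AND 1 = 1

1


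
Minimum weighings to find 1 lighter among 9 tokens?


Each weighing has 3 outcomes (left heavy / balance / right heavy), so k weighings distinguish at most 3^k cases; splitting into three near-equal groups achieves this.
Need 3^k ≥ 9: 3^1 = 3 < 9 ≤ 3^2 = 9
k = ⌈log₃(9)⌉ = 2

2


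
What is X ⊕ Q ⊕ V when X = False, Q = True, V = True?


X = False, Q = True, V = True
Step 1: X ⊕ Q = False XOR True = True
Step 2: True ⊕ V = True XOR True = False
XOR is true when an odd number of operands are true.

False


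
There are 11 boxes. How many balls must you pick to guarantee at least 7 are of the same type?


Pigeonhole: to guarantee k in one of n categories, need (k-1)×n + 1.
k = 7, n = 11
Minimum = (7-1) × 11 + 1 = 6 × 11 + 1

67


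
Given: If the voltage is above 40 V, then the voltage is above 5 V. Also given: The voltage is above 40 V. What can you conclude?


Modus ponens: P → Q, P ⊢ Q
P: the voltage is above 40 V
Q: the voltage is above 5 V
We have P → Q and P is true.
By modus ponens, Q must be true.

The voltage is above 5 V


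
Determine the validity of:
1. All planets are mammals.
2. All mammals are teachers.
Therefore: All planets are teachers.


Premise 1: All planets are mammals.
Premise 2: All mammals are teachers.
Conclusion: All planets are teachers.
Barbara syllogism (AAA-1): All A are B, All B are C → All A are C.
Middle term (mammals) distributed in premise 2.

Valid


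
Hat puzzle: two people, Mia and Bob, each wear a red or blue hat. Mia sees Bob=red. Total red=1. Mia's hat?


Total red = 1, Bob = red
Red accounted for: 1
Remaining for Mia: 0
Mia's hat is blue.

blue


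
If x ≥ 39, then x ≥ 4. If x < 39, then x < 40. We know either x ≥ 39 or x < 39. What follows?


Constructive dilemma: (P → Q) ∧ (R → S), P ∨ R ⊢ Q ∨ S
Premise 1: x ≥ 39 → x ≥ 4
Premise 2: x < 39 → x < 40
Premise 3: x ≥ 39 ∨ x < 39
Case 1: Assuming x ≥ 39, then by Premise 1, x ≥ 4.
Case 2: Assuming x < 39, then by Premise 2, x < 40.
Since one of x ≥ 39 or x < 39 must hold, we get x ≥ 4 or x < 40.

x ≥ 4 or x < 40.


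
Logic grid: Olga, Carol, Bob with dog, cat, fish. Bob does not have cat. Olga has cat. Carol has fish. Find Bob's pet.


From clues:
  Olga → cat
  Carol → fish
By elimination, Bob gets the remaining.

dog


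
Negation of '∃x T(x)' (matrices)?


Original: ∃x T(x)
Rule: ¬∀→∃, ¬∃→∀, negate predicate.
Negation: ∀x ¬T(x)

∀x ¬T(x)


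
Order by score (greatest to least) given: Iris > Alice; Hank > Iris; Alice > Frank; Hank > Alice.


Constraints: Iris > Alice; Hank > Iris; Alice > Frank; Hank > Alice
Method: at each step, the next-highest is the one remaining person who never appears on the smaller side of a constraint between remaining people.
  Step 1: remaining {Iris, Frank, Hank, Alice}; on the smaller side: {Iris, Frank, Alice} → Hank is next (Hank > Iris; Hank > Alice).
  Step 2: remaining {Iris, Frank, Alice}; on the smaller side: {Frank, Alice} → Iris is next (Iris > Alice).
  Step 3: remaining {Frank, Alice}; on the smaller side: {Frank} → Alice is next (Alice > Frank).
  Step 4: only Frank remains → lowest.
Final ranking (highest to lowest):

Hank > Iris > Alice > Frank


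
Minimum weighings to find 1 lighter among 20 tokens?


Each weighing has 3 outcomes (left heavy / balance / right heavy), so k weighings distinguish at most 3^k cases; splitting into three near-equal groups achieves this.
Need 3^k ≥ 20: 3^2 = 9 < 20 ≤ 3^3 = 27
k = ⌈log₃(20)⌉ = 3

3


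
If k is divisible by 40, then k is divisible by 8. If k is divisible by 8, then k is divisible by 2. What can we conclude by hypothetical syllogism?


Hypothetical syllogism: P → Q, Q → R ⊢ P → R
Premise 1: k is divisible by 40 → k is divisible by 8
Premise 2: k is divisible by 8 → k is divisible by 2
Chain the implications: the middle term (k is divisible by 8) links the two.
Conclusion: If k is divisible by 40, then k is divisible by 2.

If k is divisible by 40, then k is divisible by 2.


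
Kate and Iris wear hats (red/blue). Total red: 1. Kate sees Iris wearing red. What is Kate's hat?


Total red = 1, Iris = red
Red accounted for: 1
Remaining for Kate: 0
Kate's hat is blue.

blue


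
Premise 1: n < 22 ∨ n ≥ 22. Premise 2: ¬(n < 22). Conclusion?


Disjunctive syllogism: P ∨ Q, ¬P ⊢ Q
Disjunction: n < 22 ∨ n ≥ 22
We know it is not the case that n < 22.
By disjunctive syllogism, the other disjunct must be true.

n ≥ 22


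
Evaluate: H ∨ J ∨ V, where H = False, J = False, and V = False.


H = False, J = False, V = False
Step 1: H ∨ J = False OR False = False
Step 2: False ∨ V = False OR False = False
OR is true when at least one operand is true.

False


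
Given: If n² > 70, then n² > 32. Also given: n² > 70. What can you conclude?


Modus ponens: P → Q, P ⊢ Q
P: n² > 70
Q: n² > 32
We have P → Q and P is true.
By modus ponens, Q must be true.

n² > 32


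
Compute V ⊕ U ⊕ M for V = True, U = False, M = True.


V = True, U = False, M = True
Step 1: V ⊕ U = True XOR False = True
Step 2: True ⊕ M = True XOR True = False
XOR is true when an odd number of operands are true.

False


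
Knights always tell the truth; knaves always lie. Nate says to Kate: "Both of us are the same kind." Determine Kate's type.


Nate says: "Both of us are the same kind."
Case 1: Nate is a Knight (truth-teller)
  Statement is true → they ARE the same → Kate is also a Knight
Case 2: Nate is a Knave (liar)
  Statement is false → they are NOT the same → Kate is a Knight
In both cases, Kate is a Knight.

Knight


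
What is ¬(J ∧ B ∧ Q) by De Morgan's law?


De Morgan's law: ¬(P ∧ Q ∧ R) ≡ ¬P ∨ ¬Q ∨ ¬R
¬(J ∧ B ∧ Q) = ¬J ∨ ¬B ∨ ¬Q

¬J ∨ ¬B ∨ ¬Q


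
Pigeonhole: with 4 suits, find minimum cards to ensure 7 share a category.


Pigeonhole: to guarantee k in one of n categories, need (k-1)×n + 1.
k = 7, n = 4
Minimum = (7-1) × 4 + 1 = 6 × 4 + 1

25


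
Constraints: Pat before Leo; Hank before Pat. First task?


Constraints: Pat before Leo; Hank before Pat
The first task can have nothing scheduled before it, so it must never appear on the right of a 'before'.
Tasks appearing after some 'before': Leo, Pat.
The only task not in that list is Hank → it is first.

Hank


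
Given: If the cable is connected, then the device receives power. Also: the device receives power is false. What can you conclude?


Modus tollens: P → Q, ¬Q ⊢ ¬P
P: the cable is connected
Q: the device receives power
We have P → Q and Q is false.
By modus tollens, P must be false.

It is not the case that the cable is connected


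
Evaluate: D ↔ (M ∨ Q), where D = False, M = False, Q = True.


D = False, M = False, Q = True
Step 1: M ∨ Q = False OR True = True
Step 2: D ↔ (True): true when both sides have same truth value.
Result: False ↔ True = False

False


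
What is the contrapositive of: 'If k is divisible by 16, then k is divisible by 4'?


Original: If k is divisible by 16, then k is divisible by 4
Contrapositive: If ¬Q, then ¬P
Negate Q: not (k is divisible by 4)
Negate P: not (k is divisible by 16)

If not (k is divisible by 4), then not (k is divisible by 16).


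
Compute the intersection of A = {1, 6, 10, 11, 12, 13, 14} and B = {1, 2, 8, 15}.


A = {1, 6, 10, 11, 12, 13, 14}
B = {1, 2, 8, 15}
Operation: intersection
Elements in both: 1

{1}


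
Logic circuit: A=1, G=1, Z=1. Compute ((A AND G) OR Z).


A AND G = 1&1 = 1
1 OR 1 = 1

1


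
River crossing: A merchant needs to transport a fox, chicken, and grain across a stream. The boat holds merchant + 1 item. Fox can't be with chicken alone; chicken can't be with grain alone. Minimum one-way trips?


1. merchant+chicken → 2. merchant ← 3. merchant+fox → 4. merchant+chicken ← 5. merchant+grain → 6. merchant ← 7. merchant+chicken →
Minimum trips = 7

7


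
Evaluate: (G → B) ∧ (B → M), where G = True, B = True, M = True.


G = True, B = True, M = True
Step 1: G → B is false only when G=True and B=False. Result: True
Step 2: B → M is false only when B=True and M=False. Result: True
Step 3: True ∧ True = True

True


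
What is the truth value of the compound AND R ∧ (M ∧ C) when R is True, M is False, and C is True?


R = True, M = False, C = True
Step 1: M ∧ C = False AND True = False
Step 2: R ∧ False = True AND False = False
AND is true only when ALL operands are true.

False


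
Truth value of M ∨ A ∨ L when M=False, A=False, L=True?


M = False, A = False, L = True
Expression: M ∨ A ∨ L
Step 1: M ∨ A = False OR False = False
Step 2: (False) ∨ L = False OR True = True

True


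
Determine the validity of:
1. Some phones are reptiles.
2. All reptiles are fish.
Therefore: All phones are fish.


Premise 1: Some phones are reptiles.
Premise 2: All reptiles are fish.
Conclusion: All phones are fish.
Fallacy: illicit minor. The minor term (phones) is distributed in the conclusion ('All phones ...') but undistributed in its premise ('Some phones are reptiles' doesn't cover all phones).
Only 'Some phones are fish' follows, not 'All'.

Invalid


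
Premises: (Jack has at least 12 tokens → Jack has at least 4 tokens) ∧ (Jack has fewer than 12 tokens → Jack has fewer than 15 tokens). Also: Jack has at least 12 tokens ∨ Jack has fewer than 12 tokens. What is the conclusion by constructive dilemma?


Constructive dilemma: (P → Q) ∧ (R → S), P ∨ R ⊢ Q ∨ S
Premise 1: Jack has at least 12 tokens → Jack has at least 4 tokens
Premise 2: Jack has fewer than 12 tokens → Jack has fewer than 15 tokens
Premise 3: Jack has at least 12 tokens ∨ Jack has fewer than 12 tokens
Case 1: Assuming Jack has at least 12 tokens, then by Premise 1, Jack has at least 4 tokens.
Case 2: Assuming Jack has fewer than 12 tokens, then by Premise 2, Jack has fewer than 15 tokens.
Since one of Jack has at least 12 tokens or Jack has fewer than 12 tokens must hold, we get Jack has at least 4 tokens or Jack has fewer than 15 tokens.

Jack has at least 4 tokens or Jack has fewer than 15 tokens.


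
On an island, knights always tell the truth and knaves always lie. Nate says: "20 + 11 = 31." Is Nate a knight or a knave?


Statement: "20 + 11 = 31."
Actual: 20 + 11 = 31
Claimed: 31
Statement is TRUE → Nate tells the truth → Knight

Knight


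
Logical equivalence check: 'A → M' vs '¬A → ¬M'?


Expression 1: A → M
Expression 2: ¬A → ¬M
Truth table (A M | Expr1 Expr2):
  T T |   T     T
  T F |   F     T   ← differ
  F T |   T     F   ← differ
  F F |   T     T
Counterexample: A=T, M=F gives Expr1 = F but Expr2 = T, so the expressions are NOT logically equivalent.

No


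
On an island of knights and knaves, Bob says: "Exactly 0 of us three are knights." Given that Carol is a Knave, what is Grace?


Bob claims exactly 0 knights among Bob, Carol, Grace.
Given: Carol is a Knave.

Case 1: Bob is a Knight (tells truth)
  Then exactly 0 of the three are knights.
  Counting Bob, Carol: 1 knight(s) so far. Need -1 more → impossible.
Case 2: Bob is a Knave (lies)
  Then the count is NOT 0.
  If Grace = Knave, count = 0 = 0 → claim would be true, contradicts lie.
  If Grace = Knight, count = 1 ≠ 0 → lie confirmed ✓

Grace is a Knight.

Knight


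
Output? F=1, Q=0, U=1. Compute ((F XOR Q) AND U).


F XOR Q = 1^0 = 1
1 AND 1 = 1

1


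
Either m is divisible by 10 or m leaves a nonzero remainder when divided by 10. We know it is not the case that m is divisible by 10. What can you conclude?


Disjunctive syllogism: P ∨ Q, ¬P ⊢ Q
Disjunction: m is divisible by 10 ∨ m leaves a nonzero remainder when divided by 10
We know it is not the case that m is divisible by 10.
By disjunctive syllogism, the other disjunct must be true.

m leaves a nonzero remainder when divided by 10


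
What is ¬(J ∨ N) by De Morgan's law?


De Morgan's law: ¬(P ∨ Q) ≡ ¬P ∧ ¬Q
¬(J ∨ N) = ¬J ∧ ¬N

¬J ∧ ¬N


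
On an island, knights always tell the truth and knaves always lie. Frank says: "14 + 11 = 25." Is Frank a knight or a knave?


Statement: "14 + 11 = 25."
Actual: 14 + 11 = 25
Claimed: 25
Statement is TRUE → Frank tells the truth → Knight

Knight


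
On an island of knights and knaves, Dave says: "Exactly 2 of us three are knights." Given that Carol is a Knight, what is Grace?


Dave claims exactly 2 knights among Dave, Carol, Grace.
Given: Carol is a Knight.

Case 1: Dave is a Knight (tells truth)
  Then exactly 2 of the three are knights.
  Counting Dave, Carol: 2 knight(s) so far. Need 0 more → Grace = Knave.
Case 2: Dave is a Knave (lies)
  Then the count is NOT 2.
  If Grace = Knight, count = 2 = 2 → claim would be true, contradicts lie.
  If Grace = Knave, count = 1 ≠ 2 → lie confirmed ✓

Grace is a Knave.

Knave


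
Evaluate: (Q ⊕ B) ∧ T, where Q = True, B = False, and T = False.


Q = True, B = False, T = False
Step 1: Q ⊕ B = True XOR False = True
Step 2: True ∧ T = True AND False = False
XOR true when exactly one of Q,B is true; then AND with T.

False


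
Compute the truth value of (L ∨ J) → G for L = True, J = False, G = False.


L = True, J = False, G = False
Step 1: L ∨ J = True OR False = True
Step 2: (True) → G: false only when antecedent=True and G=False.
Result: False

False


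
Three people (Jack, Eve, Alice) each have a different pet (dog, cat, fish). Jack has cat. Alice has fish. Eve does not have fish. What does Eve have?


From clues:
  Alice → fish
  Jack → cat
By elimination, Eve gets the remaining.

dog


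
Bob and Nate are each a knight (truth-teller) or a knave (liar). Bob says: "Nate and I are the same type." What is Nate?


Bob says: "Nate and I are the same type."
Case 1: Bob is a Knight (truth-teller)
  Statement is true → they ARE the same → Nate is also a Knight
Case 2: Bob is a Knave (liar)
  Statement is false → they are NOT the same → Nate is a Knight
In both cases, Nate is a Knight.

Knight


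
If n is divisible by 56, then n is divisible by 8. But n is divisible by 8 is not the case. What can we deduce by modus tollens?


Modus tollens: P → Q, ¬Q ⊢ ¬P
P: n is divisible by 56
Q: n is divisible by 8
We have P → Q and Q is false.
By modus tollens, P must be false.

It is not the case that n is divisible by 56


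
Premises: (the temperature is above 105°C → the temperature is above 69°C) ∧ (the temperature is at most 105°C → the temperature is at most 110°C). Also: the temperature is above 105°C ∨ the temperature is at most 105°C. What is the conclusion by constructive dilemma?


Constructive dilemma: (P → Q) ∧ (R → S), P ∨ R ⊢ Q ∨ S
Premise 1: the temperature is above 105°C → the temperature is above 69°C
Premise 2: the temperature is at most 105°C → the temperature is at most 110°C
Premise 3: the temperature is above 105°C ∨ the temperature is at most 105°C
Case 1: Assuming the temperature is above 105°C, then by Premise 1, the temperature is above 69°C.
Case 2: Assuming the temperature is at most 105°C, then by Premise 2, the temperature is at most 110°C.
Since one of the temperature is above 105°C or the temperature is at most 105°C must hold, we get the temperature is above 69°C or the temperature is at most 110°C.

The temperature is above 69°C or the temperature is at most 110°C.
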